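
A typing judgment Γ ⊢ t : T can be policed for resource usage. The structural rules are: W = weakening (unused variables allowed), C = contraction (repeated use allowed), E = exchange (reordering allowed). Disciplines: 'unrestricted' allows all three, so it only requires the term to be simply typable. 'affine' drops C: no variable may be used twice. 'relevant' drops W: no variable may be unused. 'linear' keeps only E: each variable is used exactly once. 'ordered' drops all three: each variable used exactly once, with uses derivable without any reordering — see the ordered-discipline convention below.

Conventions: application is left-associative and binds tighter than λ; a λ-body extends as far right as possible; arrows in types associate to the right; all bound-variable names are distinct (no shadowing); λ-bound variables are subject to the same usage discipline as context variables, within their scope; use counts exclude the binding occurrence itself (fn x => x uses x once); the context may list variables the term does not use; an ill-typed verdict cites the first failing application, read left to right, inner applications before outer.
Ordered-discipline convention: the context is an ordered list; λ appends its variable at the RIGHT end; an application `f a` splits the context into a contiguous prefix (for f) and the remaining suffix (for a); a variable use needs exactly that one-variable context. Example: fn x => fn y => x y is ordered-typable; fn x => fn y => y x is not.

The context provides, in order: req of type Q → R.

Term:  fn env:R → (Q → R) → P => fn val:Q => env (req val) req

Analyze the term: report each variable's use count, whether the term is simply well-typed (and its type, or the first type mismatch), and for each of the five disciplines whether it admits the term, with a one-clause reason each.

use counts: req=2, env (λ-bound)=1, val (λ-bound)=1
uses in reading order: env, req, val, req
typing: ✓ — (R → (Q → R) → P) → Q → P
ordered ✗ (repeated use of req ×2)
linear ✗ (repeated use of req ×2)
affine ✗ (repeated use of req ×2)
relevant ✓ (every one of req, env, val appears)
unrestricted ✓ (typability at (R → (Q → R) → P) → Q → P is all that's needed)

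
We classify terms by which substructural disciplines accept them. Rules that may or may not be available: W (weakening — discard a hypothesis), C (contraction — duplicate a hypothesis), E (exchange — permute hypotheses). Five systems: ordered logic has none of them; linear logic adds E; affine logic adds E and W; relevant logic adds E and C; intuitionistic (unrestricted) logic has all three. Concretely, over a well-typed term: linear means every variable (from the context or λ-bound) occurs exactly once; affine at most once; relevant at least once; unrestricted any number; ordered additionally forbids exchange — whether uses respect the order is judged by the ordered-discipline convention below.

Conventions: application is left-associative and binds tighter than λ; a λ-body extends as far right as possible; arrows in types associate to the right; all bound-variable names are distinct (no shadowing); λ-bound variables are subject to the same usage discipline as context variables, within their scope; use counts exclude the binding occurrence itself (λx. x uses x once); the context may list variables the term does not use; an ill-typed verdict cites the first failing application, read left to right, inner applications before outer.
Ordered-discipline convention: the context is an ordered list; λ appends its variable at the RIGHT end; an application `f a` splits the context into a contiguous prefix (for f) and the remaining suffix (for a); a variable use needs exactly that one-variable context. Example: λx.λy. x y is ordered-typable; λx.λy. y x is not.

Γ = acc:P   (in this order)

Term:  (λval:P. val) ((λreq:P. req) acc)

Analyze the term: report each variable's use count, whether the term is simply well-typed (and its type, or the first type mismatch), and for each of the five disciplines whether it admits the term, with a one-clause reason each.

counts: acc: 1×; val (bound): 1×; req (bound): 1×
order of uses: val, req, acc
typing: ✓ — P
ordered: ✓ — one use each (acc, val, req); ordered split holds
linear: ✓ — each of acc, val, req used exactly once
affine: ✓ — at most one use each (acc, val, req)
relevant: ✓ — acc, val, req: all used, weakening unneeded
unrestricted: ✓ — typability at P is all that's needed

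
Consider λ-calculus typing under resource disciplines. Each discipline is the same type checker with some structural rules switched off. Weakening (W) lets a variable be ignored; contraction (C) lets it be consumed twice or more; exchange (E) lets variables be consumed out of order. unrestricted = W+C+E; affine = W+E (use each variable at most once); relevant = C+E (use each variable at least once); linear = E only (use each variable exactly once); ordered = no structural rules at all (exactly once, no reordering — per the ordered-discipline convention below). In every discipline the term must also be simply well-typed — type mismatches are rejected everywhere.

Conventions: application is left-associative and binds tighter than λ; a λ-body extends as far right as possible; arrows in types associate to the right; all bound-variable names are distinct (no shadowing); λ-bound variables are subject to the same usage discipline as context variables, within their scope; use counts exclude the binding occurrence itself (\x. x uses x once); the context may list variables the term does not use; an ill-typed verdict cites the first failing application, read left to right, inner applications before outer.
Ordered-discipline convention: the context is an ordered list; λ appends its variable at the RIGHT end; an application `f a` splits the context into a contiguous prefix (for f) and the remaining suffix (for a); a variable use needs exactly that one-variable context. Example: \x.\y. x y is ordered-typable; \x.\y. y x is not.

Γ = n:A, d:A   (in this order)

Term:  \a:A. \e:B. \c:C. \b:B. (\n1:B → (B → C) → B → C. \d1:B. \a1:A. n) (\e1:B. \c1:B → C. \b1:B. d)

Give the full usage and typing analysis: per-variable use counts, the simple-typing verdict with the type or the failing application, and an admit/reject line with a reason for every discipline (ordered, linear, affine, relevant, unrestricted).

usage: n: 1×, d: 1×, a (λ-bound): 0×, e (λ-bound): 0×, c (λ-bound): 0×, b (λ-bound): 0×, n1 (λ-bound): 0×, d1 (λ-bound): 0×, a1 (λ-bound): 0×, e1 (λ-bound): 0×, c1 (λ-bound): 0×, b1 (λ-bound): 0×
left-to-right use order: n, d
typing: ill-typed: an application expects B → (B → C) → B → C but receives B → (B → C) → B → A
ordered: ✗, a type mismatch blocks all five
linear: ✗, the type mismatch rejects it
affine: ✗, not simply typable
relevant: ✗, fails simple typing
unrestricted: ✗, a type mismatch blocks all five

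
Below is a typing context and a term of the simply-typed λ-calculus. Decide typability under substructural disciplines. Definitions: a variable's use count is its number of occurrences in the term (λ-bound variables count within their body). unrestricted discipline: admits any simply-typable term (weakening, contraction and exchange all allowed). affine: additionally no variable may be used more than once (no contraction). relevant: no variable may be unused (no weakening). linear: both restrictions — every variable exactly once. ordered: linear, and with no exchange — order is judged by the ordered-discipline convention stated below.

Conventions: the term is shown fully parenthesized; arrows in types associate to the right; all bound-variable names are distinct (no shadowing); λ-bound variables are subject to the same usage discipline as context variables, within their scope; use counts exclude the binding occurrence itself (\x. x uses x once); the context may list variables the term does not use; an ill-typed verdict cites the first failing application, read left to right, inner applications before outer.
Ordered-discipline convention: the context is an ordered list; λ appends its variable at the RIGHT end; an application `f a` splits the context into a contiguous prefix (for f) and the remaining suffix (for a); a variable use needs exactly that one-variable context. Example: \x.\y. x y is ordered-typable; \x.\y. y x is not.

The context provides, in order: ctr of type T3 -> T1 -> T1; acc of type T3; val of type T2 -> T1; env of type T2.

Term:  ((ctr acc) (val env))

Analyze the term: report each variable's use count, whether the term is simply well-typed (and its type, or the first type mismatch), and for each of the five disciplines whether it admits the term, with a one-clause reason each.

counts: ctr=1, acc=1, val=1, env=1
order of uses: ctr, acc, val, env
typing: ✓ — T1
ordered ✓ (single-use (ctr, acc, val, env), ordered derivation ok)
linear ✓ (exactly-once usage across ctr, acc, val, env)
affine ✓ (none of ctr, acc, val, env used more than once)
relevant ✓ (ctr, acc, val, env: all used, weakening unneeded)
unrestricted ✓ (well-typed at T1; no restrictions here)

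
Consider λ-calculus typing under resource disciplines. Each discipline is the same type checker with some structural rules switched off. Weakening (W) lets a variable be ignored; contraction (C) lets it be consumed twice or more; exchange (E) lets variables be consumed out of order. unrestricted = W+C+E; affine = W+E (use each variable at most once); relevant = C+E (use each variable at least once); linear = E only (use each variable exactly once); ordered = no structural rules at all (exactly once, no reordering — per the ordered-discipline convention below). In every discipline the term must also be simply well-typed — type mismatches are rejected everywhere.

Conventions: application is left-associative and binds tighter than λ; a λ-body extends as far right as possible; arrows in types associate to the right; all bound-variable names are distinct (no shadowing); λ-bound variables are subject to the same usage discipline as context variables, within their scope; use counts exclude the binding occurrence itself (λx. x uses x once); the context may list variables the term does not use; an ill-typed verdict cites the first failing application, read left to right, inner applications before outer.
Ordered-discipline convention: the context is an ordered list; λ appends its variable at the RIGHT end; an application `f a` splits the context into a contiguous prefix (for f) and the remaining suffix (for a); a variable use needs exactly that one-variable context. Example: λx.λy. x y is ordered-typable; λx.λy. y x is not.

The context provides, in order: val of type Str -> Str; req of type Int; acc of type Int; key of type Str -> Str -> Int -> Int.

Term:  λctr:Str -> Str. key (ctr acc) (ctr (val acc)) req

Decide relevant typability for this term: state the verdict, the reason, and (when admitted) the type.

no — not simply typable
use counts: val ×1; req ×1; acc ×2; key ×1; ctr (λ-bound) ×2
uses in reading order: key, ctr, acc, ctr, val, acc, req
typing: ill-typed: a function awaiting Str gets Int
per-discipline verdicts: ordered ✗, linear ✗, affine ✗, relevant ✗, unrestricted ✗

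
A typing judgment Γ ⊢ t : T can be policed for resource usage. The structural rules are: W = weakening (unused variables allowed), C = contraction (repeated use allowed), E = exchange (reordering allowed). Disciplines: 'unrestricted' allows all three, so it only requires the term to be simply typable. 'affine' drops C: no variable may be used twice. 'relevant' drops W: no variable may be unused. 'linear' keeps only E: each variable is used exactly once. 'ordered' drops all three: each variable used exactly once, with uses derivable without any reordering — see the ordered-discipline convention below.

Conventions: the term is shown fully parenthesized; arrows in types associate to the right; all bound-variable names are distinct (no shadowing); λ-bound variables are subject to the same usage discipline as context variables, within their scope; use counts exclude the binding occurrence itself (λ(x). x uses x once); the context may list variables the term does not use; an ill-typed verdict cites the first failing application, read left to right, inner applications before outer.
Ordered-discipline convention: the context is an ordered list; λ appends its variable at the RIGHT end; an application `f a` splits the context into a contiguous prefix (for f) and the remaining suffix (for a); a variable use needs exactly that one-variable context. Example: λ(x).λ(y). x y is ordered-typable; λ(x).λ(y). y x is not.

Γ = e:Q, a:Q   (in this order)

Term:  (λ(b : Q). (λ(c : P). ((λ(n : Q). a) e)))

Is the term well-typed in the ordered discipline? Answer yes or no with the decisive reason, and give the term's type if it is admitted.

no — unused: b, c, n — weakening required
variable uses: e=1; a=1; b [bound]=0; c [bound]=0; n [bound]=0
left-to-right use order: a, e
typing: ✓ — Q -> P -> Q
per-discipline verdicts: ordered ✗ | linear ✗ | affine ✓ | relevant ✗ | unrestricted ✓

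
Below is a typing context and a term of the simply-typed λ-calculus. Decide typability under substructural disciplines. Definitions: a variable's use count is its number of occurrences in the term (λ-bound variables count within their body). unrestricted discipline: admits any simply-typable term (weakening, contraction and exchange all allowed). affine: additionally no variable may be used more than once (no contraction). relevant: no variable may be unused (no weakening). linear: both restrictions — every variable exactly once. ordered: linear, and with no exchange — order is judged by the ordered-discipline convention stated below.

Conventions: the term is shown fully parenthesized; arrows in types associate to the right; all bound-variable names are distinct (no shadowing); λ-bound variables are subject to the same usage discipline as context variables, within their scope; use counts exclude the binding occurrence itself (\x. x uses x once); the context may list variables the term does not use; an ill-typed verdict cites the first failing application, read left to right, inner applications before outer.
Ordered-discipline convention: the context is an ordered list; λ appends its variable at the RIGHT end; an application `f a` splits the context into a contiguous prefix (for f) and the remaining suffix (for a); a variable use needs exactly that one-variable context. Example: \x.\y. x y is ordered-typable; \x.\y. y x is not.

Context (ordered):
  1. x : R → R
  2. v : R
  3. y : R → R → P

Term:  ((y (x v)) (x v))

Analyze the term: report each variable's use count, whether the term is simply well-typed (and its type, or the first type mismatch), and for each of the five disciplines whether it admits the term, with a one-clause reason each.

use counts: x=2; v=2; y=1
order of uses: y, x, v, x, v
typing: well-typed — term : P
ordered: ✗, repeated use of x ×2, v ×2
linear: ✗, repeated use of x ×2, v ×2
affine: ✗, repeated use of x ×2, v ×2
relevant: ✓, none of x, v, y goes unused
unrestricted: ✓, well-typed at P; no restrictions here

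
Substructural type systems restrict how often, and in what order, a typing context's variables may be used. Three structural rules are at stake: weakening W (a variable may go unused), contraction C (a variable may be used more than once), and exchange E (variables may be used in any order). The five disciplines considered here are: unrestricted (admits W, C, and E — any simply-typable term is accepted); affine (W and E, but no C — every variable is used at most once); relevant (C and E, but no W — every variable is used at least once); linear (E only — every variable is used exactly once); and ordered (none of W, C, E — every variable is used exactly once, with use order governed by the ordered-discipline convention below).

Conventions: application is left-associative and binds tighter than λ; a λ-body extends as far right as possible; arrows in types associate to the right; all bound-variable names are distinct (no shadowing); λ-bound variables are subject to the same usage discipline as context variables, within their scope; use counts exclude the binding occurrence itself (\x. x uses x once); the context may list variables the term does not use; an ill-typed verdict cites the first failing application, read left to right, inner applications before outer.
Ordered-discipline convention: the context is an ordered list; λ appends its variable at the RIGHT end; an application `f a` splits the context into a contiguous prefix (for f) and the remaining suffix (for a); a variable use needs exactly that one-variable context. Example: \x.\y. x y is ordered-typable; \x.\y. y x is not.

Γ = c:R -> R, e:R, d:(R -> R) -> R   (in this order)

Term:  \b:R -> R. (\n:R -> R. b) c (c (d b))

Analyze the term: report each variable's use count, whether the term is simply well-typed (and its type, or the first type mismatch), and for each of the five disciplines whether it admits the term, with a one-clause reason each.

counts: c: 2; e: 0; d: 1; b (λ-bound): 2; n (λ-bound): 0
order of uses: b, c, c, d, b
typing: well-typed at (R -> R) -> R
ordered: ✗, repeated use of c ×2, b ×2; e, n never used (weakening)
linear: ✗, repeated use of c ×2, b ×2; e, n never used (weakening)
affine: ✗, repeated use of c ×2, b ×2
relevant: ✗, e, n never used (weakening)
unrestricted: ✓, simply typable at (R -> R) -> R; W, C, E all held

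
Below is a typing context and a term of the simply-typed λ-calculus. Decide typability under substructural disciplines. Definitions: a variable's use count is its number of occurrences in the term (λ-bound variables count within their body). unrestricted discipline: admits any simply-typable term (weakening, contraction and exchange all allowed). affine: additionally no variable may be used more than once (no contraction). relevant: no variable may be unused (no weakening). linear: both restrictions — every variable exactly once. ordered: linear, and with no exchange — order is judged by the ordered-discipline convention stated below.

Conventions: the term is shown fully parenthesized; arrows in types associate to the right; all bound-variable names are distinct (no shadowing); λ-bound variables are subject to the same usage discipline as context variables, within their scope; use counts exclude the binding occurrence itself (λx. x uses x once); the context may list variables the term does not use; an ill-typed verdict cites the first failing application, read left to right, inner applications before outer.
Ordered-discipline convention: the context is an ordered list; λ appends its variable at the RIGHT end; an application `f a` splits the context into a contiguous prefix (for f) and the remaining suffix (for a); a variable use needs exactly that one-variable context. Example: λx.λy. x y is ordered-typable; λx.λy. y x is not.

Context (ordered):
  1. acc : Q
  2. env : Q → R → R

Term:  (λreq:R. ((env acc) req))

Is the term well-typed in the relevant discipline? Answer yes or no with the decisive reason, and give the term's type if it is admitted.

yes — acc, env, req: all used, weakening unneeded; term : R → R
use counts: acc: 1; env: 1; req [bound]: 1
uses in reading order: env, acc, req
typing: ✓ — R → R
across the five disciplines: ordered ✗, linear ✓, affine ✓, relevant ✓, unrestricted ✓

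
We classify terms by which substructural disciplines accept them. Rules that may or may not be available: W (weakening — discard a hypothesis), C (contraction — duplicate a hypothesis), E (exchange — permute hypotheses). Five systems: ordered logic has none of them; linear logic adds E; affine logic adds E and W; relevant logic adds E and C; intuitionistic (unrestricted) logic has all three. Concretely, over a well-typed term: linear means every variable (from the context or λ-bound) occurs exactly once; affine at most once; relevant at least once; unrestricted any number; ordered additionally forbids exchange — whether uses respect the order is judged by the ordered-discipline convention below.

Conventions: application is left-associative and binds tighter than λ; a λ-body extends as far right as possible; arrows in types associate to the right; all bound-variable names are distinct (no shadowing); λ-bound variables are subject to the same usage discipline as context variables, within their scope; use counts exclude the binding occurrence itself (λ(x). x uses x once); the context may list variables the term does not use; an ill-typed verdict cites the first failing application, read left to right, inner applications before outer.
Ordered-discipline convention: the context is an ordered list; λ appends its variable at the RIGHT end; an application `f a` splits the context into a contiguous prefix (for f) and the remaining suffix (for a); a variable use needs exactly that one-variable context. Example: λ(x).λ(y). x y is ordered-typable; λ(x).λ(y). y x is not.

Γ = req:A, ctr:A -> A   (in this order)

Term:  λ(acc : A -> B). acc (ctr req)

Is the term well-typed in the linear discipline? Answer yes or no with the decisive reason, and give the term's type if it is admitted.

yes — exactly-once usage across req, ctr, acc; term : (A -> B) -> B
usage: req ×1, ctr ×1, acc (λ-bound) ×1
order of uses: acc, ctr, req
typing: the term checks, with type (A -> B) -> B
all disciplines: ordered ✗ | linear ✓ | affine ✓ | relevant ✓ | unrestricted ✓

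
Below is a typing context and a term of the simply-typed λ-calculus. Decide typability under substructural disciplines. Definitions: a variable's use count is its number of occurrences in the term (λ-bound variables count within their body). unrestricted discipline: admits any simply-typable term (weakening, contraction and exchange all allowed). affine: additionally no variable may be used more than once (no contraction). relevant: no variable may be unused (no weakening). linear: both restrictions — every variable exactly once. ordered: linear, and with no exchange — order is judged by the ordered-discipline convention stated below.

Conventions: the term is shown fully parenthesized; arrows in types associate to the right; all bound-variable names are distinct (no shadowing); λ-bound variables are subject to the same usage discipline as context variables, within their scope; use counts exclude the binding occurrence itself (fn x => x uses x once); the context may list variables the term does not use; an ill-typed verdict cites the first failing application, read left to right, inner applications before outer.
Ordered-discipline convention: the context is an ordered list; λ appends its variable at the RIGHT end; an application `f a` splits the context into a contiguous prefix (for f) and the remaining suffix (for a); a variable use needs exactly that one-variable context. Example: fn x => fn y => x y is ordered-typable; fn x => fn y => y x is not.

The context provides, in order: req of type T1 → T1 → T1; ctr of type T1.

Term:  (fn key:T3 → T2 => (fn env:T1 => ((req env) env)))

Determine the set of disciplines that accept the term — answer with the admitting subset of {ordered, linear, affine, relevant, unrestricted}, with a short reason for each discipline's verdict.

admitted in: unrestricted
use counts: req ×1; ctr ×0; key (bound) ×0; env (bound) ×2
left-to-right use order: req, env, env
typing: ✓ — (T3 → T2) → T1 → T1
ordered: ✗ — env ×2 used more than once (contraction); unused: ctr, key — weakening required
linear: ✗ — env ×2 used more than once (contraction); unused: ctr, key — weakening required
affine: ✗ — env ×2 used more than once (contraction)
relevant: ✗ — unused: ctr, key — weakening required
unrestricted: ✓ — type-checks ((T3 → T2) → T1 → T1) and nothing is barred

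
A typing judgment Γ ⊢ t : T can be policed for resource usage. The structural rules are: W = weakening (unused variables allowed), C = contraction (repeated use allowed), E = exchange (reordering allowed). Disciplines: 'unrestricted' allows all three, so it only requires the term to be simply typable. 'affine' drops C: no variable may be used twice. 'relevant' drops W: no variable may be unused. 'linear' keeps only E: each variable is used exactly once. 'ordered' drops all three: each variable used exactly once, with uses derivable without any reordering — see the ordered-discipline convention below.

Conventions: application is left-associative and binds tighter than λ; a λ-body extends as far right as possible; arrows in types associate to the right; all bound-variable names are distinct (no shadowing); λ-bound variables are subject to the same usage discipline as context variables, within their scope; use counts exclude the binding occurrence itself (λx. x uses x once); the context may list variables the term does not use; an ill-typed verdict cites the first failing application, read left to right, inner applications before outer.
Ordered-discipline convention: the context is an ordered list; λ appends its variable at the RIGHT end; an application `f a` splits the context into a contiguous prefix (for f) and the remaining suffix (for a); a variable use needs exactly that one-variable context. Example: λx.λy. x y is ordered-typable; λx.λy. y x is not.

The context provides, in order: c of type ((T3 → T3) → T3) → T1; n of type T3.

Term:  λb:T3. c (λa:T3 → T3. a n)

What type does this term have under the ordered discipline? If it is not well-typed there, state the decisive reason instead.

not well-typed under ordered — unused: b — weakening required
use counts: c=1; n=1; b (λ-bound)=0; a (λ-bound)=1
use order (left to right): c, a, n
typing: the term checks, with type T3 → T1
per-discipline verdicts: ordered ✗ · linear ✗ · affine ✓ · relevant ✗ · unrestricted ✓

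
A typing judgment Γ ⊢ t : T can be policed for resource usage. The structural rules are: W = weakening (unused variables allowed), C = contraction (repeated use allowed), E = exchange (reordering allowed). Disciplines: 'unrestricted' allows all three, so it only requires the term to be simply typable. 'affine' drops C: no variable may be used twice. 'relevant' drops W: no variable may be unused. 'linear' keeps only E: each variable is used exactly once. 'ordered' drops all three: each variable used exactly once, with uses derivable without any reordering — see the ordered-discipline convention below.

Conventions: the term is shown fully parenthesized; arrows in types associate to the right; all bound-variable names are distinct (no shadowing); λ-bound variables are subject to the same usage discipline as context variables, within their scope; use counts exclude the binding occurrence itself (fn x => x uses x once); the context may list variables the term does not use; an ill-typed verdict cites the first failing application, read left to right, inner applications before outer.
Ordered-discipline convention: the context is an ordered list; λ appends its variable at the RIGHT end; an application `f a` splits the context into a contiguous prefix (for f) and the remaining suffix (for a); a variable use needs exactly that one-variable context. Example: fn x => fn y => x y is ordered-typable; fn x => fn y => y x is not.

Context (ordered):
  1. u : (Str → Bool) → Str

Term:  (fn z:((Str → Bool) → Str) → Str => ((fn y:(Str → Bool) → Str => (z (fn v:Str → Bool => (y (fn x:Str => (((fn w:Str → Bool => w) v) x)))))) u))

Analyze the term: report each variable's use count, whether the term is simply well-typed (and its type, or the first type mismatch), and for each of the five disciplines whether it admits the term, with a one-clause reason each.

use counts: u: 1×, z (bound): 1×, y (bound): 1×, v (bound): 1×, x (bound): 1×, w (bound): 1×
use order (left to right): z, y, w, v, x, u
typing: the term checks, with type (((Str → Bool) → Str) → Str) → Str
ordered: ✗, no ordered split (uses run z, y, w, v, x, u)
linear: ✓, each of u, z, y, v, x, w used exactly once
affine: ✓, u, z, y, v, x, w: no repeats, contraction unneeded
relevant: ✓, every one of u, z, y, v, x, w appears
unrestricted: ✓, simply typable at (((Str → Bool) → Str) → Str) → Str; W, C, E all held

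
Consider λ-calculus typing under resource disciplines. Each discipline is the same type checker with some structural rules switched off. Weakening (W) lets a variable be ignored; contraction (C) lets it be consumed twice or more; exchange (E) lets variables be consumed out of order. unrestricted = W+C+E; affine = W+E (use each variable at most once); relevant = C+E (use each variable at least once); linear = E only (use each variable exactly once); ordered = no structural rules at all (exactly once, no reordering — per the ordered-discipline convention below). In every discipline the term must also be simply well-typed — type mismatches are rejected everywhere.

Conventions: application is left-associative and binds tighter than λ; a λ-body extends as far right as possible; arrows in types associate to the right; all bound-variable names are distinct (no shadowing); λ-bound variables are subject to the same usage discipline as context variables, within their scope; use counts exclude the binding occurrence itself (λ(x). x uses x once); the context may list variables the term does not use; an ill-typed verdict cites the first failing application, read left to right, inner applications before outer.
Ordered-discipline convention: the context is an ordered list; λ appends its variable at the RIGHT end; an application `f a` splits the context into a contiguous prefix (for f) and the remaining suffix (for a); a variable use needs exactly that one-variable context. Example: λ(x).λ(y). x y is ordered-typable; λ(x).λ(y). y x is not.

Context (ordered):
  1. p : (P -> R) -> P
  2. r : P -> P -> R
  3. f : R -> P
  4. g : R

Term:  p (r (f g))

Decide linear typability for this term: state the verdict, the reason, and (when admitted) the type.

yes — single use per variable (p, r, f, g); term : P
usage: p ×1; r ×1; f ×1; g ×1
left-to-right use order: p, r, f, g
typing: the term checks, with type P
summary: ordered ✓, linear ✓, affine ✓, relevant ✓, unrestricted ✓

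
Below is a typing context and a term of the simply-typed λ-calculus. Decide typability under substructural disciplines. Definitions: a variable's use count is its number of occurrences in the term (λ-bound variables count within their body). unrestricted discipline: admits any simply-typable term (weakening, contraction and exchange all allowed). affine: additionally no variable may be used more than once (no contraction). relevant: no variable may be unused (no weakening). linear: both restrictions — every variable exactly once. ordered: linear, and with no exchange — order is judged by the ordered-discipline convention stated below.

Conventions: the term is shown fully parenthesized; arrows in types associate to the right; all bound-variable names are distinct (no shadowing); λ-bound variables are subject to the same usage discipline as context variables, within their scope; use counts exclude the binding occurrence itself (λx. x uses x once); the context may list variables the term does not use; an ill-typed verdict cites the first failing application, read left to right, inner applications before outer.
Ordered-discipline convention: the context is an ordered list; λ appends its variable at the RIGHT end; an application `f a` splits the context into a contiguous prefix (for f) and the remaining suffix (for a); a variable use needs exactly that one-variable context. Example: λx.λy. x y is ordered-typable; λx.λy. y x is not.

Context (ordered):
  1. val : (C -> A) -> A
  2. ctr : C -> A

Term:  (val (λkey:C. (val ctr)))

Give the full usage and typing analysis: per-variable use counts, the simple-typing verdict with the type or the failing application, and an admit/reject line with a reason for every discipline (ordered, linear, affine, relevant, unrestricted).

counts: val=2; ctr=1; key (bound)=0
order of uses: val, val, ctr
typing: the term checks, with type A
ordered ✗ (needs contraction — val ×2; key left unused)
linear ✗ (needs contraction — val ×2; key left unused)
affine ✗ (needs contraction — val ×2)
relevant ✗ (key left unused)
unrestricted ✓ (typability at A is all that's needed)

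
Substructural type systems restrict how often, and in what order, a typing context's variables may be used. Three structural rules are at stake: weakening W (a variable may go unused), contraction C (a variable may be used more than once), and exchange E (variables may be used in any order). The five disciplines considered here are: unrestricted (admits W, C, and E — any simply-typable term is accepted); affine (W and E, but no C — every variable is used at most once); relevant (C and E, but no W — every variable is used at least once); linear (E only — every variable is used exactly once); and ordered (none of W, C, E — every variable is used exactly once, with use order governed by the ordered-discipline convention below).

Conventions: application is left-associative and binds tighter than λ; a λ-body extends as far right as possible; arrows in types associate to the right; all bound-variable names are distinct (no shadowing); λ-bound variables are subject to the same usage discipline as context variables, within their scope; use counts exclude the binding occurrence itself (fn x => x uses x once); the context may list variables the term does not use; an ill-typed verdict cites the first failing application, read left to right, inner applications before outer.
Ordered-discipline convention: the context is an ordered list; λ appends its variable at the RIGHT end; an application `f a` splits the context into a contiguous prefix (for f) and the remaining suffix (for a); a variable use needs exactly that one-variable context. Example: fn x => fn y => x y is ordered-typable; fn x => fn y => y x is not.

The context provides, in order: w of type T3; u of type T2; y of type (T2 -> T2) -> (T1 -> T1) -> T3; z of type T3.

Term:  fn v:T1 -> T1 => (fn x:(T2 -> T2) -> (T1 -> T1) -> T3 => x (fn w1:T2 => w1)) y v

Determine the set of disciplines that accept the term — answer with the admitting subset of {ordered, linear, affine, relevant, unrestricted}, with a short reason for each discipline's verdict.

accepted by: affine, unrestricted
usage: w: 0×; u: 0×; y: 1×; z: 0×; v (bound): 1×; x (bound): 1×; w1 (bound): 1×
left-to-right use order: x, w1, y, v
typing: well-typed at (T1 -> T1) -> T3
ordered: ✗, w, u, z left unused
linear: ✗, w, u, z left unused
affine: ✓, at most one use each (w, u, y, z, v, x, w1)
relevant: ✗, w, u, z left unused
unrestricted: ✓, typability at (T1 -> T1) -> T3 is all that's needed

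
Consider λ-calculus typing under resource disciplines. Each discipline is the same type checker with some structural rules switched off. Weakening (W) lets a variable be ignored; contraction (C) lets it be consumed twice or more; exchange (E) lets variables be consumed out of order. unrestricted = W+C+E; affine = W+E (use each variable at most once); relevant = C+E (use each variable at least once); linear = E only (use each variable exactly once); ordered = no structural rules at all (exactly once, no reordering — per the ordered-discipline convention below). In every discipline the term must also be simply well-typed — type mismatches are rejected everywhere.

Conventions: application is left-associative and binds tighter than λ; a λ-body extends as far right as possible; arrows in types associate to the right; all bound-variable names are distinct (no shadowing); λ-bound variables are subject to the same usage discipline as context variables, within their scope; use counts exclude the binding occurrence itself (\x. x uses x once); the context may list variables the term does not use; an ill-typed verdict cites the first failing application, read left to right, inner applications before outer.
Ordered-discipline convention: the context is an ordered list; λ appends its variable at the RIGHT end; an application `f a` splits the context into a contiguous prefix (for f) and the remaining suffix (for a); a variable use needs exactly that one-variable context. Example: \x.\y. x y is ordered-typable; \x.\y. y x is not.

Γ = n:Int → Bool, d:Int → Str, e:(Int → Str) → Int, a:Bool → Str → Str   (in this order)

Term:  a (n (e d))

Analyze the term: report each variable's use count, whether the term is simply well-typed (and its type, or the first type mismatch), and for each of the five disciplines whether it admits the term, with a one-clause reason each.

use counts: n: 1, d: 1, e: 1, a: 1
uses in reading order: a, n, e, d
typing: well-typed — term : Str → Str
ordered ✗ (needs exchange: uses follow a, n, e, d)
linear ✓ (each of n, d, e, a used exactly once)
affine ✓ (at most one use each (n, d, e, a))
relevant ✓ (none of n, d, e, a goes unused)
unrestricted ✓ (type-checks (Str → Str) and nothing is barred)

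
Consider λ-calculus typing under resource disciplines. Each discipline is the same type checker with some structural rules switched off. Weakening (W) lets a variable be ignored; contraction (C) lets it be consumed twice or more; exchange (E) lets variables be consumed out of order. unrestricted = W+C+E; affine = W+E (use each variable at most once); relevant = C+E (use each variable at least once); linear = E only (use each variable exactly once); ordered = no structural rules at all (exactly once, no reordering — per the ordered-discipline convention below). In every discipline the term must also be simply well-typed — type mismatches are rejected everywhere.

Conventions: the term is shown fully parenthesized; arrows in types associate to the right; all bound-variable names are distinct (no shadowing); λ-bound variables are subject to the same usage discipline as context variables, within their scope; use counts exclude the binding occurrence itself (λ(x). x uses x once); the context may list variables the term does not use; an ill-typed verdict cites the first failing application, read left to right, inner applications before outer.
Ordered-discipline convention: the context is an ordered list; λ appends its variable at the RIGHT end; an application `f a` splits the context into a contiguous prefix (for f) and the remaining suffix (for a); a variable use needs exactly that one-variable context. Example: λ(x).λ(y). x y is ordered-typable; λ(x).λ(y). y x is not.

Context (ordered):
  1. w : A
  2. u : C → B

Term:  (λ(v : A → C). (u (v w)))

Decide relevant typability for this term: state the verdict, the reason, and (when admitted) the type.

yes — w, u, v: all used, weakening unneeded; term : (A → C) → B
usage: w: 1; u: 1; v (λ-bound): 1
order of uses: u, v, w
typing: well-typed at (A → C) → B
per-discipline verdicts: ordered ✗ · linear ✓ · affine ✓ · relevant ✓ · unrestricted ✓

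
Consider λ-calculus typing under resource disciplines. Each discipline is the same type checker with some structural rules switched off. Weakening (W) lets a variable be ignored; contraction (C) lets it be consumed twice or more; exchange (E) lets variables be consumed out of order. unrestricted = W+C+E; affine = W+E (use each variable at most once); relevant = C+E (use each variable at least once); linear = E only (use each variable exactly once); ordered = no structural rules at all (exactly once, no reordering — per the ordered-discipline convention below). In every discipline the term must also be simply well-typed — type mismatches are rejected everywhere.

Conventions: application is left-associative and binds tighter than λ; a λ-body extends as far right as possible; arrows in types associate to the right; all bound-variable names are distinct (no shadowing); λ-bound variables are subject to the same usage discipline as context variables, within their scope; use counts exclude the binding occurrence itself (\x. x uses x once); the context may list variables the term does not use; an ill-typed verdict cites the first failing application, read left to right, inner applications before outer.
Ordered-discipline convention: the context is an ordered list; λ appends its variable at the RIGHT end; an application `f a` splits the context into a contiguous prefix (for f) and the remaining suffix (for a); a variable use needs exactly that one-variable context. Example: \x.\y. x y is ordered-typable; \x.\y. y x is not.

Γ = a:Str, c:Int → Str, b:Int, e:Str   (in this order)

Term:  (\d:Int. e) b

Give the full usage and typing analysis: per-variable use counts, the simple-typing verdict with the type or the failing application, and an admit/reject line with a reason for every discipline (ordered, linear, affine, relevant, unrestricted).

use counts: a: 0, c: 0, b: 1, e: 1, d (λ-bound): 0
uses in reading order: e, b
typing: the term checks, with type Str
ordered: ✗, a, c, d left unused
linear: ✗, a, c, d left unused
affine: ✓, at most one use each (a, c, b, e, d)
relevant: ✗, a, c, d left unused
unrestricted: ✓, typability at Str is all that's needed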